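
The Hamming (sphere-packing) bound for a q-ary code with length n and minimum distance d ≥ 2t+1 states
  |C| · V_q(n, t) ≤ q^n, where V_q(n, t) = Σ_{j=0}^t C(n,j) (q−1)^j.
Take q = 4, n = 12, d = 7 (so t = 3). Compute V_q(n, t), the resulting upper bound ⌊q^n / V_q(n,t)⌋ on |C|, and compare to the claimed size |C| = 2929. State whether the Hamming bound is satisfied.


V_q(n, t) = 6571, q^n = 16777216, Hamming bound = 2553, |C| = 2929 > bound (violated).

Step 1: Compute V_q(n, t) = Σ_{j=0}^3 C(n, j) (q−1)^j.
  j = 0: C(12,0)·(3)^0 = 1·1 = 1.
  j = 1: C(12,1)·(3)^1 = 12·3 = 36.
  j = 2: C(12,2)·(3)^2 = 66·9 = 594.
  j = 3: C(12,3)·(3)^3 = 220·27 = 5940.
  V_q(n, t) = 1 + 36 + 594 + 5940 = 6571.
Step 2: q^n = 4^12 = 16777216.
Step 3: Hamming bound ⌊q^n / V_q(n,t)⌋ = ⌊16777216/6571⌋ = 2553.
Step 4: Compare |C| = 2929 to 2553: violated.
The claimed |C| lies above the Hamming bound, so no 4-ary code of length 12 with d ≥ 7 can have 2929 codewords.


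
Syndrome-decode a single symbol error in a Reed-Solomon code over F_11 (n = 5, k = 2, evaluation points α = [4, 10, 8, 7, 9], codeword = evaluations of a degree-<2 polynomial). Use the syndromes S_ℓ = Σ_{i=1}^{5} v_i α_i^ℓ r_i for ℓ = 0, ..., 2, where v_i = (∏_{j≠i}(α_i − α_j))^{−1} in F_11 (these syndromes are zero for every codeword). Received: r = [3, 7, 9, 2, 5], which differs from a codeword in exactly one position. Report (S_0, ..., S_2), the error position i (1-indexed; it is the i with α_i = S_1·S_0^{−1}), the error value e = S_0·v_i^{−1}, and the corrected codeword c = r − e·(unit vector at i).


S = (2, 9, 2), error at position 2, error magnitude e = 6, c = [3, 1, 9, 2, 5].

Step 1: column multipliers v_i = (∏_{j≠i}(α_i − α_j))^{−1} mod 11.
  i = 1 (α = 4): (4−10)(4−8)(4−7)(4−9) = (−6)·(−4)·(−3)·(−5) = 360 ≡ 8, so v_1 = 8^{−1} = 7 (mod 11).
  i = 2 (α = 10): (10−4)(10−8)(10−7)(10−9) = 6·2·3·1 = 36 ≡ 3, so v_2 = 3^{−1} = 4 (mod 11).
  i = 3 (α = 8): (8−4)(8−10)(8−7)(8−9) = 4·(−2)·1·(−1) = 8 ≡ 8, so v_3 = 8^{−1} = 7 (mod 11).
  i = 4 (α = 7): (7−4)(7−10)(7−8)(7−9) = 3·(−3)·(−1)·(−2) = −18 ≡ 4, so v_4 = 4^{−1} = 3 (mod 11).
  i = 5 (α = 9): (9−4)(9−10)(9−8)(9−7) = 5·(−1)·1·2 = −10 ≡ 1, so v_5 = 1^{−1} = 1 (mod 11).
  v = [7, 4, 7, 3, 1].
Step 2: syndromes of r = [3, 7, 9, 2, 5] (all sums mod 11).
  S_0 = Σ v_i r_i = 7·3 + 4·7 + 7·9 + 3·2 + 1·5 = 123 ≡ 2.
  S_1 = Σ v_i α_i r_i = 7·4·3 + 4·10·7 + 7·8·9 + 3·7·2 + 1·9·5 = 955 ≡ 9.
  α_i^2 mod 11 = [5, 1, 9, 5, 4].
  S_2 = Σ v_i α_i^2 r_i = 7·5·3 + 4·1·7 + 7·9·9 + 3·5·2 + 1·4·5 = 750 ≡ 2.
  S = (2, 9, 2) ≠ 0, so r is not a codeword (an error is present).
Step 3: locate the error. For a single error e at position i, S_ℓ = v_i·e·α_i^ℓ, so α_err = S_1/S_0.
  S_0^{−1} = 2^{−1} = 6 (mod 11), so α_err = 9·6 = 54 ≡ 10 = α_2. Error position i = 2.
  Consistency check: S_2/S_1 = 2·5 = 10 ≡ 10 = α_err ✓ (single-error assumption holds).
Step 4: error magnitude e = S_0/v_2 = S_0·∏_{j≠2}(α_2 − α_j) = 2·3 = 6 ≡ 6 (mod 11).
Step 5: correct position 2: c_2 = r_2 − e = 7 − 6 ≡ 1 (mod 11). Hence c = [3, 1, 9, 2, 5].
  Check: interpolating c through the α_i gives m(x) = 8 + 7·x (degree < 2) with m(α_i) = c_i for every i, so c is indeed a codeword.


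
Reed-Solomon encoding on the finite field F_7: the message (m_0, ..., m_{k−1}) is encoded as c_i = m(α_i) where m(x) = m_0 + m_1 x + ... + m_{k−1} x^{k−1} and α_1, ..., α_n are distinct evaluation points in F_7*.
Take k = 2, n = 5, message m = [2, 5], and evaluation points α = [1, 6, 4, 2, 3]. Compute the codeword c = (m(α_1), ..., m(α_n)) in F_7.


c = [0, 4, 1, 5, 3]

Message polynomial: m(x) = 2 + 5·x (mod 7).
For each evaluation point α_i, compute m(α_i) mod 7:
  α_1 = 1: Horner steps 5 → 0, so m(1) = 0.
  α_2 = 6: Horner steps 5 → 4, so m(6) = 4.
  α_3 = 4: Horner steps 5 → 1, so m(4) = 1.
  α_4 = 2: Horner steps 5 → 5, so m(2) = 5.
  α_5 = 3: Horner steps 5 → 3, so m(3) = 3.
Codeword c = [0, 4, 1, 5, 3] ∈ F_7^5.


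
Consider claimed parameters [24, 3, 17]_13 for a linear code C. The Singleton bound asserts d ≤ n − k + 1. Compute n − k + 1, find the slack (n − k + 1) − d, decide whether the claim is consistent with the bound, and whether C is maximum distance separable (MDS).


Singleton RHS = n − k + 1 = 22, slack = 5, bound satisfied, not MDS.

Singleton bound: d ≤ n − k + 1.
Here n = 24, k = 3, so n − k + 1 = 22.
Given d = 17, check d ≤ 22: YES.
Slack = (n − k + 1) − d = 5.
The code is NOT MDS (slack = 5 > 0).
Description: the claimed parameters are [24, 3, 17]_13; such a code would be non-MDS.


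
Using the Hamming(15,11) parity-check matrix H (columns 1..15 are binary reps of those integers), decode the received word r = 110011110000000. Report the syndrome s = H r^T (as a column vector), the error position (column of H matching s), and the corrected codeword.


s = (1, 1, 1, 1)^T, error position = 15, corrected codeword c = 110011110000001

Compute s = H r^T mod 2 one row at a time:
  s_1 = 1 + 0 + 0 + 0 + 0 + 0 + 0 + 0 = 1 ≡ 1 (mod 2).
  s_2 = 0 + 1 + 1 + 1 + 0 + 0 + 0 + 0 = 3 ≡ 1 (mod 2).
  s_3 = 1 + 0 + 1 + 1 + 0 + 0 + 0 + 0 = 3 ≡ 1 (mod 2).
  s_4 = 1 + 0 + 1 + 1 + 0 + 0 + 0 + 0 = 3 ≡ 1 (mod 2).
s = (1, 1, 1, 1)^T — this equals column 15 of H (binary 1111), so error is at position 15.
Correct: flip bit 15 of r = 110011110000000 to get c = 110011110000001.


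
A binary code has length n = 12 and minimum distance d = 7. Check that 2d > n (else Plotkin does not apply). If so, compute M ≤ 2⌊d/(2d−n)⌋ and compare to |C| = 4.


Plotkin bound M ≤ 6; given |C| = 4 ≤ bound (satisfied).

Check applicability: 2d = 14, n = 12.
2d − n = 2 > 0, so Plotkin applies.
Compute d/(2d−n) = 7/2 ≈ 3.5000.
⌊d/(2d−n)⌋ = 3.
Plotkin bound: M ≤ 2·3 = 6.
Given |C| = 4, check: satisfied.
This |C| is below the Plotkin bound.


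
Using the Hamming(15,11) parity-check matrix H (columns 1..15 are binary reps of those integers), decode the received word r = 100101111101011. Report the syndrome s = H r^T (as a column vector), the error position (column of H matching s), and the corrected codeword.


s = (0, 0, 1, 0)^T, error position = 2, corrected codeword c = 110101111101011

Compute s = H r^T mod 2 one row at a time:
  s_1 = 1 + 1 + 1 + 0 + 1 + 0 + 1 + 1 = 6 ≡ 0 (mod 2).
  s_2 = 1 + 0 + 1 + 1 + 1 + 0 + 1 + 1 = 6 ≡ 0 (mod 2).
  s_3 = 0 + 0 + 1 + 1 + 1 + 0 + 1 + 1 = 5 ≡ 1 (mod 2).
  s_4 = 1 + 0 + 0 + 1 + 1 + 0 + 0 + 1 = 4 ≡ 0 (mod 2).
s = (0, 0, 1, 0)^T — this equals column 2 of H (binary 0010), so error is at position 2.
Correct: flip bit 2 of r = 100101111101011 to get c = 110101111101011.


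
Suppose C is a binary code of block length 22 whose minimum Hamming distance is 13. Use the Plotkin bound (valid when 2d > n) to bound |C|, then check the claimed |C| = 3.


Plotkin bound M ≤ 6; given |C| = 3 ≤ bound (satisfied).

Check applicability: 2d = 26, n = 22.
2d − n = 4 > 0, so Plotkin applies.
Compute d/(2d−n) = 13/4 ≈ 3.2500.
⌊d/(2d−n)⌋ = 3.
Plotkin bound: M ≤ 2·3 = 6.
Given |C| = 3, check: satisfied.
This |C| is below the Plotkin bound.


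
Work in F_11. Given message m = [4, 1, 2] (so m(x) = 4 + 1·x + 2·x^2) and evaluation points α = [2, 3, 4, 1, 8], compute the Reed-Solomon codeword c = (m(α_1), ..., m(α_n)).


c = [3, 3, 7, 7, 8]

Message polynomial: m(x) = 4 + 1·x + 2·x^2 (mod 11).
For each evaluation point α_i, compute m(α_i) mod 11:
  α_1 = 2: Horner steps 2 → 5 → 3, so m(2) = 3.
  α_2 = 3: Horner steps 2 → 7 → 3, so m(3) = 3.
  α_3 = 4: Horner steps 2 → 9 → 7, so m(4) = 7.
  α_4 = 1: Horner steps 2 → 3 → 7, so m(1) = 7.
  α_5 = 8: Horner steps 2 → 6 → 8, so m(8) = 8.
Codeword c = [3, 3, 7, 7, 8] ∈ F_11^5.


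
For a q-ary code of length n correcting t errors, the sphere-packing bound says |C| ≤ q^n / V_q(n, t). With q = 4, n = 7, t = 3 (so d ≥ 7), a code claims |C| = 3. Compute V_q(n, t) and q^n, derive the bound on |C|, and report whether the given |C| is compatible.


V_q(n, t) = 1156, q^n = 16384, Hamming bound = 14, |C| = 3 ≤ bound (satisfied).

Step 1: Compute V_q(n, t) = Σ_{j=0}^3 C(n, j) (q−1)^j.
  j = 0: C(7,0)·(3)^0 = 1·1 = 1.
  j = 1: C(7,1)·(3)^1 = 7·3 = 21.
  j = 2: C(7,2)·(3)^2 = 21·9 = 189.
  j = 3: C(7,3)·(3)^3 = 35·27 = 945.
  V_q(n, t) = 1 + 21 + 189 + 945 = 1156.
Step 2: q^n = 4^7 = 16384.
Step 3: Hamming bound ⌊q^n / V_q(n,t)⌋ = ⌊16384/1156⌋ = 14.
Step 4: Compare |C| = 3 to 14: satisfied.
The claimed |C| lies below the Hamming bound.


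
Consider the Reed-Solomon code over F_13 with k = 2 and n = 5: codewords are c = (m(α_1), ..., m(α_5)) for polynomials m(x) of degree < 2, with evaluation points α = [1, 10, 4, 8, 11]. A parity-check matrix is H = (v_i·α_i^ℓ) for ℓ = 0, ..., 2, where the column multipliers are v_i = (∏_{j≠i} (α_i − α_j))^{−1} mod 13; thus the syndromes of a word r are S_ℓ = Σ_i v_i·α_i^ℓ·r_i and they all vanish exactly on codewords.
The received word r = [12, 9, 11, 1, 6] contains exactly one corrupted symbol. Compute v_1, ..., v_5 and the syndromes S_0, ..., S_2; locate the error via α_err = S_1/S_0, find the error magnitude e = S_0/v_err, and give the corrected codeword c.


S = (3, 7, 12), error at position 5, error magnitude e = 6, c = [12, 9, 11, 1, 0].

Step 1: column multipliers v_i = (∏_{j≠i}(α_i − α_j))^{−1} mod 13.
  i = 1 (α = 1): (1−10)(1−4)(1−8)(1−11) = (−9)·(−3)·(−7)·(−10) = 1890 ≡ 5, so v_1 = 5^{−1} = 8 (mod 13).
  i = 2 (α = 10): (10−1)(10−4)(10−8)(10−11) = 9·6·2·(−1) = −108 ≡ 9, so v_2 = 9^{−1} = 3 (mod 13).
  i = 3 (α = 4): (4−1)(4−10)(4−8)(4−11) = 3·(−6)·(−4)·(−7) = −504 ≡ 3, so v_3 = 3^{−1} = 9 (mod 13).
  i = 4 (α = 8): (8−1)(8−10)(8−4)(8−11) = 7·(−2)·4·(−3) = 168 ≡ 12, so v_4 = 12^{−1} = 12 (mod 13).
  i = 5 (α = 11): (11−1)(11−10)(11−4)(11−8) = 10·1·7·3 = 210 ≡ 2, so v_5 = 2^{−1} = 7 (mod 13).
  v = [8, 3, 9, 12, 7].
Step 2: syndromes of r = [12, 9, 11, 1, 6] (all sums mod 13).
  S_0 = Σ v_i r_i = 8·12 + 3·9 + 9·11 + 12·1 + 7·6 = 276 ≡ 3.
  S_1 = Σ v_i α_i r_i = 8·1·12 + 3·10·9 + 9·4·11 + 12·8·1 + 7·11·6 = 1320 ≡ 7.
  α_i^2 mod 13 = [1, 9, 3, 12, 4].
  S_2 = Σ v_i α_i^2 r_i = 8·1·12 + 3·9·9 + 9·3·11 + 12·12·1 + 7·4·6 = 948 ≡ 12.
  S = (3, 7, 12) ≠ 0, so r is not a codeword (an error is present).
Step 3: locate the error. For a single error e at position i, S_ℓ = v_i·e·α_i^ℓ, so α_err = S_1/S_0.
  S_0^{−1} = 3^{−1} = 9 (mod 13), so α_err = 7·9 = 63 ≡ 11 = α_5. Error position i = 5.
  Consistency check: S_2/S_1 = 12·2 = 24 ≡ 11 = α_err ✓ (single-error assumption holds).
Step 4: error magnitude e = S_0/v_5 = S_0·∏_{j≠5}(α_5 − α_j) = 3·2 = 6 ≡ 6 (mod 13).
Step 5: correct position 5: c_5 = r_5 − e = 6 − 6 ≡ 0 (mod 13). Hence c = [12, 9, 11, 1, 0].
  Check: interpolating c through the α_i gives m(x) = 8 + 4·x (degree < 2) with m(α_i) = c_i for every i, so c is indeed a codeword.


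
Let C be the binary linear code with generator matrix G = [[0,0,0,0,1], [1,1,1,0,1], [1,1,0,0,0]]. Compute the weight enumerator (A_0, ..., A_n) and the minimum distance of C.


Weight distribution: A_0 = 1, A_1 = 2, A_2 = 2, A_3 = 2, A_4 = 1. Minimum distance d = 1.

Enumerate all 2^3 = 8 messages m ∈ F_2^3.
For each, compute codeword c = mG in F_2^5, then tally its weight.
  m = 000 → c = 00000, weight = 0.
  m = 100 → c = 00001, weight = 1.
  m = 010 → c = 11101, weight = 4.
  m = 110 → c = 11100, weight = 3.
  m = 001 → c = 11000, weight = 2.
  m = 101 → c = 11001, weight = 3.
  m = 011 → c = 00101, weight = 2.
  m = 111 → c = 00100, weight = 1.
Tally weights:
  weight 0: 1 codewords.
  weight 1: 2 codewords.
  weight 2: 2 codewords.
  weight 3: 2 codewords.
  weight 4: 1 codewords.
Minimum distance d = smallest w > 0 with A_w > 0 = 1.
Sanity: Σ A_w = 8 = 2^3 = 8 ✓.


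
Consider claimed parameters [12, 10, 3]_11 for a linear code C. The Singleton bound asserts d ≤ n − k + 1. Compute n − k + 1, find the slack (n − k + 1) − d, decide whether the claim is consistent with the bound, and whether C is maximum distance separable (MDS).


Singleton RHS = n − k + 1 = 3, slack = 0, bound satisfied, MDS.

Singleton bound: d ≤ n − k + 1.
Here n = 12, k = 10, so n − k + 1 = 3.
Given d = 3, check d ≤ 3: YES.
Slack = (n − k + 1) − d = 0.
The code is MDS (slack = 0).
Description: the claimed parameters are [12, 10, 3]_11; such a code would be MDS (meets Singleton bound).


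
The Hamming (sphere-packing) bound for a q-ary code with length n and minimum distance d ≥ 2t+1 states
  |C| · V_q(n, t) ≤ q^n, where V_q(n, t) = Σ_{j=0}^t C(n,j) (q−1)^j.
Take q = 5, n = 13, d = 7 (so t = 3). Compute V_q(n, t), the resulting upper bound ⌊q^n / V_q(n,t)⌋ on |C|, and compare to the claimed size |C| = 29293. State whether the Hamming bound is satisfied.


V_q(n, t) = 19605, q^n = 1220703125, Hamming bound = 62264, |C| = 29293 ≤ bound (satisfied).

Step 1: Compute V_q(n, t) = Σ_{j=0}^3 C(n, j) (q−1)^j.
  j = 0: C(13,0)·(4)^0 = 1·1 = 1.
  j = 1: C(13,1)·(4)^1 = 13·4 = 52.
  j = 2: C(13,2)·(4)^2 = 78·16 = 1248.
  j = 3: C(13,3)·(4)^3 = 286·64 = 18304.
  V_q(n, t) = 1 + 52 + 1248 + 18304 = 19605.
Step 2: q^n = 5^13 = 1220703125.
Step 3: Hamming bound ⌊q^n / V_q(n,t)⌋ = ⌊1220703125/19605⌋ = 62264.
Step 4: Compare |C| = 29293 to 62264: satisfied.
The claimed |C| lies below the Hamming bound.


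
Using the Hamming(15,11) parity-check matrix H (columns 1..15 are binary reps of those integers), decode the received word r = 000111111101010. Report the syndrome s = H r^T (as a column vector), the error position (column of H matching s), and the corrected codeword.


s = (1, 0, 0, 1)^T, error position = 9, corrected codeword c = 000111110101010

Compute s = H r^T mod 2 one row at a time:
  s_1 = 1 + 1 + 1 + 0 + 1 + 0 + 1 + 0 = 5 ≡ 1 (mod 2).
  s_2 = 1 + 1 + 1 + 1 + 1 + 0 + 1 + 0 = 6 ≡ 0 (mod 2).
  s_3 = 0 + 0 + 1 + 1 + 1 + 0 + 1 + 0 = 4 ≡ 0 (mod 2).
  s_4 = 0 + 0 + 1 + 1 + 1 + 0 + 0 + 0 = 3 ≡ 1 (mod 2).
s = (1, 0, 0, 1)^T — this equals column 9 of H (binary 1001), so error is at position 9.
Correct: flip bit 9 of r = 000111111101010 to get c = 000111110101010.


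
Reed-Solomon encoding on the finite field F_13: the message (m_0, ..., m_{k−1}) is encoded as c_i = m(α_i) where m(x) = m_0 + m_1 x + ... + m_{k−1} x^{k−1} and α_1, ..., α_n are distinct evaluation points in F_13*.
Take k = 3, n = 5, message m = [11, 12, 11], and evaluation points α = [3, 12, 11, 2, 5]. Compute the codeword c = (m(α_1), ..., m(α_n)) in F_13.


c = [3, 10, 5, 1, 8]

Message polynomial: m(x) = 11 + 12·x + 11·x^2 (mod 13).
For each evaluation point α_i, compute m(α_i) mod 13:
  α_1 = 3: Horner steps 11 → 6 → 3, so m(3) = 3.
  α_2 = 12: Horner steps 11 → 1 → 10, so m(12) = 10.
  α_3 = 11: Horner steps 11 → 3 → 5, so m(11) = 5.
  α_4 = 2: Horner steps 11 → 8 → 1, so m(2) = 1.
  α_5 = 5: Horner steps 11 → 2 → 8, so m(5) = 8.
Codeword c = [3, 10, 5, 1, 8] ∈ F_13^5.


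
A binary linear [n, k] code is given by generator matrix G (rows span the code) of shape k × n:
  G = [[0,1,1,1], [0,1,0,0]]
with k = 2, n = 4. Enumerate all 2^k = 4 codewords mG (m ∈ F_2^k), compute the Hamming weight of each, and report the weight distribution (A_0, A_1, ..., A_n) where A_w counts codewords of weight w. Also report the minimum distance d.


Weight distribution: A_0 = 1, A_1 = 1, A_2 = 1, A_3 = 1. Minimum distance d = 1.

Enumerate all 2^2 = 4 messages m ∈ F_2^2.
For each, compute codeword c = mG in F_2^4, then tally its weight.
  m = 00 → c = 0000, weight = 0.
  m = 10 → c = 0111, weight = 3.
  m = 01 → c = 0100, weight = 1.
  m = 11 → c = 0011, weight = 2.
Tally weights:
  weight 0: 1 codewords.
  weight 1: 1 codewords.
  weight 2: 1 codewords.
  weight 3: 1 codewords.
Minimum distance d = smallest w > 0 with A_w > 0 = 1.
Sanity: Σ A_w = 4 = 2^2 = 4 ✓.


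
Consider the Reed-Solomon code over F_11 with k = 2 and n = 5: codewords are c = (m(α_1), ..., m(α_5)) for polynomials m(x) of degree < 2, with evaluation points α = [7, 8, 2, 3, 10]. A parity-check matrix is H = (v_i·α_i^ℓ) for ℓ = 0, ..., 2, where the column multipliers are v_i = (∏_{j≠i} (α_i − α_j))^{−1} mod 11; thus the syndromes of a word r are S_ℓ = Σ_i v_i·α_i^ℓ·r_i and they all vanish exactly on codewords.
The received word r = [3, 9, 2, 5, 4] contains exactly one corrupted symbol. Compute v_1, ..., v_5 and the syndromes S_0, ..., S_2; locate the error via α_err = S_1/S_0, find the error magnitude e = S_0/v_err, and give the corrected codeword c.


S = (6, 9, 8), error at position 1, error magnitude e = 8, c = [6, 9, 2, 5, 4].

Step 1: column multipliers v_i = (∏_{j≠i}(α_i − α_j))^{−1} mod 11.
  i = 1 (α = 7): (7−8)(7−2)(7−3)(7−10) = (−1)·5·4·(−3) = 60 ≡ 5, so v_1 = 5^{−1} = 9 (mod 11).
  i = 2 (α = 8): (8−7)(8−2)(8−3)(8−10) = 1·6·5·(−2) = −60 ≡ 6, so v_2 = 6^{−1} = 2 (mod 11).
  i = 3 (α = 2): (2−7)(2−8)(2−3)(2−10) = (−5)·(−6)·(−1)·(−8) = 240 ≡ 9, so v_3 = 9^{−1} = 5 (mod 11).
  i = 4 (α = 3): (3−7)(3−8)(3−2)(3−10) = (−4)·(−5)·1·(−7) = −140 ≡ 3, so v_4 = 3^{−1} = 4 (mod 11).
  i = 5 (α = 10): (10−7)(10−8)(10−2)(10−3) = 3·2·8·7 = 336 ≡ 6, so v_5 = 6^{−1} = 2 (mod 11).
  v = [9, 2, 5, 4, 2].
Step 2: syndromes of r = [3, 9, 2, 5, 4] (all sums mod 11).
  S_0 = Σ v_i r_i = 9·3 + 2·9 + 5·2 + 4·5 + 2·4 = 83 ≡ 6.
  S_1 = Σ v_i α_i r_i = 9·7·3 + 2·8·9 + 5·2·2 + 4·3·5 + 2·10·4 = 493 ≡ 9.
  α_i^2 mod 11 = [5, 9, 4, 9, 1].
  S_2 = Σ v_i α_i^2 r_i = 9·5·3 + 2·9·9 + 5·4·2 + 4·9·5 + 2·1·4 = 525 ≡ 8.
  S = (6, 9, 8) ≠ 0, so r is not a codeword (an error is present).
Step 3: locate the error. For a single error e at position i, S_ℓ = v_i·e·α_i^ℓ, so α_err = S_1/S_0.
  S_0^{−1} = 6^{−1} = 2 (mod 11), so α_err = 9·2 = 18 ≡ 7 = α_1. Error position i = 1.
  Consistency check: S_2/S_1 = 8·5 = 40 ≡ 7 = α_err ✓ (single-error assumption holds).
Step 4: error magnitude e = S_0/v_1 = S_0·∏_{j≠1}(α_1 − α_j) = 6·5 = 30 ≡ 8 (mod 11).
Step 5: correct position 1: c_1 = r_1 − e = 3 − 8 ≡ 6 (mod 11). Hence c = [6, 9, 2, 5, 4].
  Check: interpolating c through the α_i gives m(x) = 7 + 3·x (degree < 2) with m(α_i) = c_i for every i, so c is indeed a codeword.


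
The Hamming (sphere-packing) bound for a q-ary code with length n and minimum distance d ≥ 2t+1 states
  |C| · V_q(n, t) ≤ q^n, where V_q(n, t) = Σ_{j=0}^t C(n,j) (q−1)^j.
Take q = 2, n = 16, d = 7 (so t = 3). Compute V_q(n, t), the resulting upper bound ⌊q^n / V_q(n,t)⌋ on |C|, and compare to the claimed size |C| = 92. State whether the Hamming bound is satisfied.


V_q(n, t) = 697, q^n = 65536, Hamming bound = 94, |C| = 92 ≤ bound (satisfied).

Step 1: Compute V_q(n, t) = Σ_{j=0}^3 C(n, j) (q−1)^j.
  j = 0: C(16,0)·(1)^0 = 1·1 = 1.
  j = 1: C(16,1)·(1)^1 = 16·1 = 16.
  j = 2: C(16,2)·(1)^2 = 120·1 = 120.
  j = 3: C(16,3)·(1)^3 = 560·1 = 560.
  V_q(n, t) = 1 + 16 + 120 + 560 = 697.
Step 2: q^n = 2^16 = 65536.
Step 3: Hamming bound ⌊q^n / V_q(n,t)⌋ = ⌊65536/697⌋ = 94.
Step 4: Compare |C| = 92 to 94: satisfied.
The claimed |C| lies below the Hamming bound.


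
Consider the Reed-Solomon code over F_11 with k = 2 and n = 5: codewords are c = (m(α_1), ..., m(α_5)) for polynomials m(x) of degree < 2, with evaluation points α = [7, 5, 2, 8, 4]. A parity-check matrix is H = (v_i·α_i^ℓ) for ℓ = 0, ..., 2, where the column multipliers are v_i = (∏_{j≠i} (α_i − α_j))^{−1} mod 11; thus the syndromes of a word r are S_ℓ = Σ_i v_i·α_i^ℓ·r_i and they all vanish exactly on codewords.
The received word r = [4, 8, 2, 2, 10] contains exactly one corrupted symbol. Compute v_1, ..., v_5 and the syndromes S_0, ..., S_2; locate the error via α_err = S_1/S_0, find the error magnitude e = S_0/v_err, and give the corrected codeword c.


S = (8, 5, 10), error at position 3, error magnitude e = 10, c = [4, 8, 3, 2, 10].

Step 1: column multipliers v_i = (∏_{j≠i}(α_i − α_j))^{−1} mod 11.
  i = 1 (α = 7): (7−5)(7−2)(7−8)(7−4) = 2·5·(−1)·3 = −30 ≡ 3, so v_1 = 3^{−1} = 4 (mod 11).
  i = 2 (α = 5): (5−7)(5−2)(5−8)(5−4) = (−2)·3·(−3)·1 = 18 ≡ 7, so v_2 = 7^{−1} = 8 (mod 11).
  i = 3 (α = 2): (2−7)(2−5)(2−8)(2−4) = (−5)·(−3)·(−6)·(−2) = 180 ≡ 4, so v_3 = 4^{−1} = 3 (mod 11).
  i = 4 (α = 8): (8−7)(8−5)(8−2)(8−4) = 1·3·6·4 = 72 ≡ 6, so v_4 = 6^{−1} = 2 (mod 11).
  i = 5 (α = 4): (4−7)(4−5)(4−2)(4−8) = (−3)·(−1)·2·(−4) = −24 ≡ 9, so v_5 = 9^{−1} = 5 (mod 11).
  v = [4, 8, 3, 2, 5].
Step 2: syndromes of r = [4, 8, 2, 2, 10] (all sums mod 11).
  S_0 = Σ v_i r_i = 4·4 + 8·8 + 3·2 + 2·2 + 5·10 = 140 ≡ 8.
  S_1 = Σ v_i α_i r_i = 4·7·4 + 8·5·8 + 3·2·2 + 2·8·2 + 5·4·10 = 676 ≡ 5.
  α_i^2 mod 11 = [5, 3, 4, 9, 5].
  S_2 = Σ v_i α_i^2 r_i = 4·5·4 + 8·3·8 + 3·4·2 + 2·9·2 + 5·5·10 = 582 ≡ 10.
  S = (8, 5, 10) ≠ 0, so r is not a codeword (an error is present).
Step 3: locate the error. For a single error e at position i, S_ℓ = v_i·e·α_i^ℓ, so α_err = S_1/S_0.
  S_0^{−1} = 8^{−1} = 7 (mod 11), so α_err = 5·7 = 35 ≡ 2 = α_3. Error position i = 3.
  Consistency check: S_2/S_1 = 10·9 = 90 ≡ 2 = α_err ✓ (single-error assumption holds).
Step 4: error magnitude e = S_0/v_3 = S_0·∏_{j≠3}(α_3 − α_j) = 8·4 = 32 ≡ 10 (mod 11).
Step 5: correct position 3: c_3 = r_3 − e = 2 − 10 ≡ 3 (mod 11). Hence c = [4, 8, 3, 2, 10].
  Check: interpolating c through the α_i gives m(x) = 7 + 9·x (degree < 2) with m(α_i) = c_i for every i, so c is indeed a codeword.


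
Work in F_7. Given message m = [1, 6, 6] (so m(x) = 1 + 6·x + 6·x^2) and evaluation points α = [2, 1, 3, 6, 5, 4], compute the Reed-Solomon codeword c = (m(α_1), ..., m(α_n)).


c = [2, 6, 3, 1, 6, 2]

Message polynomial: m(x) = 1 + 6·x + 6·x^2 (mod 7).
For each evaluation point α_i, compute m(α_i) mod 7:
  α_1 = 2: Horner steps 6 → 4 → 2, so m(2) = 2.
  α_2 = 1: Horner steps 6 → 5 → 6, so m(1) = 6.
  α_3 = 3: Horner steps 6 → 3 → 3, so m(3) = 3.
  α_4 = 6: Horner steps 6 → 0 → 1, so m(6) = 1.
  α_5 = 5: Horner steps 6 → 1 → 6, so m(5) = 6.
  α_6 = 4: Horner steps 6 → 2 → 2, so m(4) = 2.
Codeword c = [2, 6, 3, 1, 6, 2] ∈ F_7^6.


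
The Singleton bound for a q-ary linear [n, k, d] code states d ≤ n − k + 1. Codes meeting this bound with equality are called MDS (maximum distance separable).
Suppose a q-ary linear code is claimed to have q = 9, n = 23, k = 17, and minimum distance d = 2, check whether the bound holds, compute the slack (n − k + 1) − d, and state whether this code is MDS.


Singleton RHS = n − k + 1 = 7, slack = 5, bound satisfied, not MDS.

Singleton bound: d ≤ n − k + 1.
Here n = 23, k = 17, so n − k + 1 = 7.
Given d = 2, check d ≤ 7: YES.
Slack = (n − k + 1) − d = 5.
The code is NOT MDS (slack = 5 > 0).
Description: the claimed parameters are [23, 17, 2]_9; such a code would be non-MDS.


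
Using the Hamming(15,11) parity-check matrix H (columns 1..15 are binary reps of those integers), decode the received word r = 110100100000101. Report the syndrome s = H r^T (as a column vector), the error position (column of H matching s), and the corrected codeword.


s = (0, 0, 1, 0)^T, error position = 2, corrected codeword c = 100100100000101

Compute s = H r^T mod 2 one row at a time:
  s_1 = 0 + 0 + 0 + 0 + 0 + 1 + 0 + 1 = 2 ≡ 0 (mod 2).
  s_2 = 1 + 0 + 0 + 1 + 0 + 1 + 0 + 1 = 4 ≡ 0 (mod 2).
  s_3 = 1 + 0 + 0 + 1 + 0 + 0 + 0 + 1 = 3 ≡ 1 (mod 2).
  s_4 = 1 + 0 + 0 + 1 + 0 + 0 + 1 + 1 = 4 ≡ 0 (mod 2).
s = (0, 0, 1, 0)^T — this equals column 2 of H (binary 0010), so error is at position 2.
Correct: flip bit 2 of r = 110100100000101 to get c = 100100100000101.


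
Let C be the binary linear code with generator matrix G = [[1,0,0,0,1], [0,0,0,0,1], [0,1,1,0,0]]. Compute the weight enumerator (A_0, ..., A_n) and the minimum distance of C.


Weight distribution: A_0 = 1, A_1 = 2, A_2 = 2, A_3 = 2, A_4 = 1. Minimum distance d = 1.

Enumerate all 2^3 = 8 messages m ∈ F_2^3.
For each, compute codeword c = mG in F_2^5, then tally its weight.
  m = 000 → c = 00000, weight = 0.
  m = 100 → c = 10001, weight = 2.
  m = 010 → c = 00001, weight = 1.
  m = 110 → c = 10000, weight = 1.
  m = 001 → c = 01100, weight = 2.
  m = 101 → c = 11101, weight = 4.
  m = 011 → c = 01101, weight = 3.
  m = 111 → c = 11100, weight = 3.
Tally weights:
  weight 0: 1 codewords.
  weight 1: 2 codewords.
  weight 2: 2 codewords.
  weight 3: 2 codewords.
  weight 4: 1 codewords.
Minimum distance d = smallest w > 0 with A_w > 0 = 1.
Sanity: Σ A_w = 8 = 2^3 = 8 ✓.


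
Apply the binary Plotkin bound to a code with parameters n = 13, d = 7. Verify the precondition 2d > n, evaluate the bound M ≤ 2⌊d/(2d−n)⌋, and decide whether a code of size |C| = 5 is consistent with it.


Plotkin bound M ≤ 14; given |C| = 5 ≤ bound (satisfied).

Check applicability: 2d = 14, n = 13.
2d − n = 1 > 0, so Plotkin applies.
Compute d/(2d−n) = 7/1 ≈ 7.0000.
⌊d/(2d−n)⌋ = 7.
Plotkin bound: M ≤ 2·7 = 14.
Given |C| = 5, check: satisfied.
This |C| is below the Plotkin bound.


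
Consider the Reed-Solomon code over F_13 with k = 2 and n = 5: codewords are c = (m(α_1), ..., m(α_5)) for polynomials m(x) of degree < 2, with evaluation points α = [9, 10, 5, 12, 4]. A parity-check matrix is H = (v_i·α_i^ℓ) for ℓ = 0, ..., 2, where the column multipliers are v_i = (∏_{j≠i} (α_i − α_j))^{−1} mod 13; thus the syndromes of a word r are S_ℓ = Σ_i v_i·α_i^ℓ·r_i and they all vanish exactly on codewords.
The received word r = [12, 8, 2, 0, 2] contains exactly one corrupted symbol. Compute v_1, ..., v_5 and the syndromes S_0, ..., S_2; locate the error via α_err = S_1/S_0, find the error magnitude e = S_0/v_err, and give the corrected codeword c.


S = (8, 6, 11), error at position 5, error magnitude e = 9, c = [12, 8, 2, 0, 6].

Step 1: column multipliers v_i = (∏_{j≠i}(α_i − α_j))^{−1} mod 13.
  i = 1 (α = 9): (9−10)(9−5)(9−12)(9−4) = (−1)·4·(−3)·5 = 60 ≡ 8, so v_1 = 8^{−1} = 5 (mod 13).
  i = 2 (α = 10): (10−9)(10−5)(10−12)(10−4) = 1·5·(−2)·6 = −60 ≡ 5, so v_2 = 5^{−1} = 8 (mod 13).
  i = 3 (α = 5): (5−9)(5−10)(5−12)(5−4) = (−4)·(−5)·(−7)·1 = −140 ≡ 3, so v_3 = 3^{−1} = 9 (mod 13).
  i = 4 (α = 12): (12−9)(12−10)(12−5)(12−4) = 3·2·7·8 = 336 ≡ 11, so v_4 = 11^{−1} = 6 (mod 13).
  i = 5 (α = 4): (4−9)(4−10)(4−5)(4−12) = (−5)·(−6)·(−1)·(−8) = 240 ≡ 6, so v_5 = 6^{−1} = 11 (mod 13).
  v = [5, 8, 9, 6, 11].
Step 2: syndromes of r = [12, 8, 2, 0, 2] (all sums mod 13).
  S_0 = Σ v_i r_i = 5·12 + 8·8 + 9·2 + 6·0 + 11·2 = 164 ≡ 8.
  S_1 = Σ v_i α_i r_i = 5·9·12 + 8·10·8 + 9·5·2 + 6·12·0 + 11·4·2 = 1358 ≡ 6.
  α_i^2 mod 13 = [3, 9, 12, 1, 3].
  S_2 = Σ v_i α_i^2 r_i = 5·3·12 + 8·9·8 + 9·12·2 + 6·1·0 + 11·3·2 = 1038 ≡ 11.
  S = (8, 6, 11) ≠ 0, so r is not a codeword (an error is present).
Step 3: locate the error. For a single error e at position i, S_ℓ = v_i·e·α_i^ℓ, so α_err = S_1/S_0.
  S_0^{−1} = 8^{−1} = 5 (mod 13), so α_err = 6·5 = 30 ≡ 4 = α_5. Error position i = 5.
  Consistency check: S_2/S_1 = 11·11 = 121 ≡ 4 = α_err ✓ (single-error assumption holds).
Step 4: error magnitude e = S_0/v_5 = S_0·∏_{j≠5}(α_5 − α_j) = 8·6 = 48 ≡ 9 (mod 13).
Step 5: correct position 5: c_5 = r_5 − e = 2 − 9 ≡ 6 (mod 13). Hence c = [12, 8, 2, 0, 6].
  Check: interpolating c through the α_i gives m(x) = 9 + 9·x (degree < 2) with m(α_i) = c_i for every i, so c is indeed a codeword.


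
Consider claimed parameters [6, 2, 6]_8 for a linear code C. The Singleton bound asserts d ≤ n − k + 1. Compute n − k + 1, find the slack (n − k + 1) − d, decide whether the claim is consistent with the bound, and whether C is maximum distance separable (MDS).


Singleton RHS = n − k + 1 = 5, slack = -1, bound violated (no such code; not MDS).

Singleton bound: d ≤ n − k + 1.
Here n = 6, k = 2, so n − k + 1 = 5.
Given d = 6, check d ≤ 5: NO.
Slack = (n − k + 1) − d = -1.
The slack is negative: d = 6 exceeds n − k + 1 = 5 by 1, so the Singleton bound is violated and no linear [6, 2, 6]_8 code can exist. In particular it is not MDS (MDS requires d = n − k + 1 exactly).
Description: the claimed parameters are [6, 2, 6]_8; such a code would be impossible (violates the Singleton bound).


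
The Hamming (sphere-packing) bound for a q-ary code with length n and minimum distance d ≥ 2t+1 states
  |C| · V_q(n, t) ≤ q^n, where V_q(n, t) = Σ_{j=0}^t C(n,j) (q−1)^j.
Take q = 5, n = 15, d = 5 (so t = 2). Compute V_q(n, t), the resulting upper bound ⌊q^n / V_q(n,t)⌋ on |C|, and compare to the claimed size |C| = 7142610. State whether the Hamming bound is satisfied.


V_q(n, t) = 1741, q^n = 30517578125, Hamming bound = 17528764, |C| = 7142610 ≤ bound (satisfied).

Step 1: Compute V_q(n, t) = Σ_{j=0}^2 C(n, j) (q−1)^j.
  j = 0: C(15,0)·(4)^0 = 1·1 = 1.
  j = 1: C(15,1)·(4)^1 = 15·4 = 60.
  j = 2: C(15,2)·(4)^2 = 105·16 = 1680.
  V_q(n, t) = 1 + 60 + 1680 = 1741.
Step 2: q^n = 5^15 = 30517578125.
Step 3: Hamming bound ⌊q^n / V_q(n,t)⌋ = ⌊30517578125/1741⌋ = 17528764.
Step 4: Compare |C| = 7142610 to 17528764: satisfied.
The claimed |C| lies below the Hamming bound.


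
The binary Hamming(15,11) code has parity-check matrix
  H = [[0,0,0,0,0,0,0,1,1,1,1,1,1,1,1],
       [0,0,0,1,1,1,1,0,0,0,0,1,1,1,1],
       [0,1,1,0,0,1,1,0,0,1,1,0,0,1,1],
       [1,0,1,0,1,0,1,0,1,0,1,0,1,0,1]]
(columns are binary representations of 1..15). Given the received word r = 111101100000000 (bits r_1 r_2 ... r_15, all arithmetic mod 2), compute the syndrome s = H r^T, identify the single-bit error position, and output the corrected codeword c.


s = (0, 1, 0, 1)^T, error position = 5, corrected codeword c = 111111100000000

Compute s = H r^T mod 2 one row at a time:
  s_1 = 0 + 0 + 0 + 0 + 0 + 0 + 0 + 0 = 0 ≡ 0 (mod 2).
  s_2 = 1 + 0 + 1 + 1 + 0 + 0 + 0 + 0 = 3 ≡ 1 (mod 2).
  s_3 = 1 + 1 + 1 + 1 + 0 + 0 + 0 + 0 = 4 ≡ 0 (mod 2).
  s_4 = 1 + 1 + 0 + 1 + 0 + 0 + 0 + 0 = 3 ≡ 1 (mod 2).
s = (0, 1, 0, 1)^T — this equals column 5 of H (binary 0101), so error is at position 5.
Correct: flip bit 5 of r = 111101100000000 to get c = 111111100000000.


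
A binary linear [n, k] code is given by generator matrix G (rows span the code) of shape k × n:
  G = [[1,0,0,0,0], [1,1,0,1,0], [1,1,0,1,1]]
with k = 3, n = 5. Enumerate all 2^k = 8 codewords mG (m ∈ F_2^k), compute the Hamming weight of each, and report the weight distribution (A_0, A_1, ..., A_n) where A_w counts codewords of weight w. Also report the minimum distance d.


Weight distribution: A_0 = 1, A_1 = 2, A_2 = 2, A_3 = 2, A_4 = 1. Minimum distance d = 1.

Enumerate all 2^3 = 8 messages m ∈ F_2^3.
For each, compute codeword c = mG in F_2^5, then tally its weight.
  m = 000 → c = 00000, weight = 0.
  m = 100 → c = 10000, weight = 1.
  m = 010 → c = 11010, weight = 3.
  m = 110 → c = 01010, weight = 2.
  m = 001 → c = 11011, weight = 4.
  m = 101 → c = 01011, weight = 3.
  m = 011 → c = 00001, weight = 1.
  m = 111 → c = 10001, weight = 2.
Tally weights:
  weight 0: 1 codewords.
  weight 1: 2 codewords.
  weight 2: 2 codewords.
  weight 3: 2 codewords.
  weight 4: 1 codewords.
Minimum distance d = smallest w > 0 with A_w > 0 = 1.
Sanity: Σ A_w = 8 = 2^3 = 8 ✓.


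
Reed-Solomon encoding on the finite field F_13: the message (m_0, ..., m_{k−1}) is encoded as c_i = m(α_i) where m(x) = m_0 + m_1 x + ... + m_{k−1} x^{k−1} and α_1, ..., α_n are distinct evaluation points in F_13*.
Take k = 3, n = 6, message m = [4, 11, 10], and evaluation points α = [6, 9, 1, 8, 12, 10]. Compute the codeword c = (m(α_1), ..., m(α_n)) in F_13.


c = [1, 3, 12, 4, 3, 9]

Message polynomial: m(x) = 4 + 11·x + 10·x^2 (mod 13).
For each evaluation point α_i, compute m(α_i) mod 13:
  α_1 = 6: Horner steps 10 → 6 → 1, so m(6) = 1.
  α_2 = 9: Horner steps 10 → 10 → 3, so m(9) = 3.
  α_3 = 1: Horner steps 10 → 8 → 12, so m(1) = 12.
  α_4 = 8: Horner steps 10 → 0 → 4, so m(8) = 4.
  α_5 = 12: Horner steps 10 → 1 → 3, so m(12) = 3.
  α_6 = 10: Horner steps 10 → 7 → 9, so m(10) = 9.
Codeword c = [1, 3, 12, 4, 3, 9] ∈ F_13^6.


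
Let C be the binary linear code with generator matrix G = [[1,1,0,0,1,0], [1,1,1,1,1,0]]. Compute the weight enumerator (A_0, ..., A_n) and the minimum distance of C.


Weight distribution: A_0 = 1, A_2 = 1, A_3 = 1, A_5 = 1. Minimum distance d = 2.

Enumerate all 2^2 = 4 messages m ∈ F_2^2.
For each, compute codeword c = mG in F_2^6, then tally its weight.
  m = 00 → c = 000000, weight = 0.
  m = 10 → c = 110010, weight = 3.
  m = 01 → c = 111110, weight = 5.
  m = 11 → c = 001100, weight = 2.
Tally weights:
  weight 0: 1 codewords.
  weight 2: 1 codewords.
  weight 3: 1 codewords.
  weight 5: 1 codewords.
Minimum distance d = smallest w > 0 with A_w > 0 = 2.
Sanity: Σ A_w = 4 = 2^2 = 4 ✓.


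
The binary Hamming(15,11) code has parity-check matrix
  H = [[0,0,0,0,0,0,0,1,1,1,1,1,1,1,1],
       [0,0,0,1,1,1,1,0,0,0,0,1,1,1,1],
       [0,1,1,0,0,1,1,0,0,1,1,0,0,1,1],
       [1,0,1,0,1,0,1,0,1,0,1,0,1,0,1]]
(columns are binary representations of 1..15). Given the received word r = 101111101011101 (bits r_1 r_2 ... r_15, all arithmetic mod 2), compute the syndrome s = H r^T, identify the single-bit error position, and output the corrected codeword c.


s = (1, 1, 1, 0)^T, error position = 14, corrected codeword c = 101111101011111

Compute s = H r^T mod 2 one row at a time:
  s_1 = 0 + 1 + 0 + 1 + 1 + 1 + 0 + 1 = 5 ≡ 1 (mod 2).
  s_2 = 1 + 1 + 1 + 1 + 1 + 1 + 0 + 1 = 7 ≡ 1 (mod 2).
  s_3 = 0 + 1 + 1 + 1 + 0 + 1 + 0 + 1 = 5 ≡ 1 (mod 2).
  s_4 = 1 + 1 + 1 + 1 + 1 + 1 + 1 + 1 = 8 ≡ 0 (mod 2).
s = (1, 1, 1, 0)^T — this equals column 14 of H (binary 1110), so error is at position 14.
Correct: flip bit 14 of r = 101111101011101 to get c = 101111101011111.


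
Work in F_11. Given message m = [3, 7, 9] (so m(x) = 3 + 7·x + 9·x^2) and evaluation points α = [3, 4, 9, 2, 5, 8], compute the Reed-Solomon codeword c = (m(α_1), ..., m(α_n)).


c = [6, 10, 3, 9, 10, 8]

Message polynomial: m(x) = 3 + 7·x + 9·x^2 (mod 11).
For each evaluation point α_i, compute m(α_i) mod 11:
  α_1 = 3: Horner steps 9 → 1 → 6, so m(3) = 6.
  α_2 = 4: Horner steps 9 → 10 → 10, so m(4) = 10.
  α_3 = 9: Horner steps 9 → 0 → 3, so m(9) = 3.
  α_4 = 2: Horner steps 9 → 3 → 9, so m(2) = 9.
  α_5 = 5: Horner steps 9 → 8 → 10, so m(5) = 10.
  α_6 = 8: Horner steps 9 → 2 → 8, so m(8) = 8.
Codeword c = [6, 10, 3, 9, 10, 8] ∈ F_11^6.


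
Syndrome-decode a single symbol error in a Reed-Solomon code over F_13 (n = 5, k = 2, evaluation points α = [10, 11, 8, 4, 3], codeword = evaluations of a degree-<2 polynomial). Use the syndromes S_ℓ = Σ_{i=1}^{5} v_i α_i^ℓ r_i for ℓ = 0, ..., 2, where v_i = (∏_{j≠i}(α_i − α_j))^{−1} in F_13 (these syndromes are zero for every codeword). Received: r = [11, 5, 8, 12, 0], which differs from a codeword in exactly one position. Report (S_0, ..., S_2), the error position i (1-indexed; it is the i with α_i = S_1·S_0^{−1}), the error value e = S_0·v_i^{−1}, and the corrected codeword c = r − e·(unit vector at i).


S = (10, 9, 12), error at position 1, error magnitude e = 5, c = [6, 5, 8, 12, 0].

Step 1: column multipliers v_i = (∏_{j≠i}(α_i − α_j))^{−1} mod 13.
  i = 1 (α = 10): (10−11)(10−8)(10−4)(10−3) = (−1)·2·6·7 = −84 ≡ 7, so v_1 = 7^{−1} = 2 (mod 13).
  i = 2 (α = 11): (11−10)(11−8)(11−4)(11−3) = 1·3·7·8 = 168 ≡ 12, so v_2 = 12^{−1} = 12 (mod 13).
  i = 3 (α = 8): (8−10)(8−11)(8−4)(8−3) = (−2)·(−3)·4·5 = 120 ≡ 3, so v_3 = 3^{−1} = 9 (mod 13).
  i = 4 (α = 4): (4−10)(4−11)(4−8)(4−3) = (−6)·(−7)·(−4)·1 = −168 ≡ 1, so v_4 = 1^{−1} = 1 (mod 13).
  i = 5 (α = 3): (3−10)(3−11)(3−8)(3−4) = (−7)·(−8)·(−5)·(−1) = 280 ≡ 7, so v_5 = 7^{−1} = 2 (mod 13).
  v = [2, 12, 9, 1, 2].
Step 2: syndromes of r = [11, 5, 8, 12, 0] (all sums mod 13).
  S_0 = Σ v_i r_i = 2·11 + 12·5 + 9·8 + 1·12 + 2·0 = 166 ≡ 10.
  S_1 = Σ v_i α_i r_i = 2·10·11 + 12·11·5 + 9·8·8 + 1·4·12 + 2·3·0 = 1504 ≡ 9.
  α_i^2 mod 13 = [9, 4, 12, 3, 9].
  S_2 = Σ v_i α_i^2 r_i = 2·9·11 + 12·4·5 + 9·12·8 + 1·3·12 + 2·9·0 = 1338 ≡ 12.
  S = (10, 9, 12) ≠ 0, so r is not a codeword (an error is present).
Step 3: locate the error. For a single error e at position i, S_ℓ = v_i·e·α_i^ℓ, so α_err = S_1/S_0.
  S_0^{−1} = 10^{−1} = 4 (mod 13), so α_err = 9·4 = 36 ≡ 10 = α_1. Error position i = 1.
  Consistency check: S_2/S_1 = 12·3 = 36 ≡ 10 = α_err ✓ (single-error assumption holds).
Step 4: error magnitude e = S_0/v_1 = S_0·∏_{j≠1}(α_1 − α_j) = 10·7 = 70 ≡ 5 (mod 13).
Step 5: correct position 1: c_1 = r_1 − e = 11 − 5 ≡ 6 (mod 13). Hence c = [6, 5, 8, 12, 0].
  Check: interpolating c through the α_i gives m(x) = 3 + 12·x (degree < 2) with m(α_i) = c_i for every i, so c is indeed a codeword.


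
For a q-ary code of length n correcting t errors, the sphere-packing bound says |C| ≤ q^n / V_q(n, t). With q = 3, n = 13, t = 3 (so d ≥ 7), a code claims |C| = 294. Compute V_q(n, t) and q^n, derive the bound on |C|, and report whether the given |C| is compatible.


V_q(n, t) = 2627, q^n = 1594323, Hamming bound = 606, |C| = 294 ≤ bound (satisfied).

Step 1: Compute V_q(n, t) = Σ_{j=0}^3 C(n, j) (q−1)^j.
  j = 0: C(13,0)·(2)^0 = 1·1 = 1.
  j = 1: C(13,1)·(2)^1 = 13·2 = 26.
  j = 2: C(13,2)·(2)^2 = 78·4 = 312.
  j = 3: C(13,3)·(2)^3 = 286·8 = 2288.
  V_q(n, t) = 1 + 26 + 312 + 2288 = 2627.
Step 2: q^n = 3^13 = 1594323.
Step 3: Hamming bound ⌊q^n / V_q(n,t)⌋ = ⌊1594323/2627⌋ = 606.
Step 4: Compare |C| = 294 to 606: satisfied.
The claimed |C| lies below the Hamming bound.


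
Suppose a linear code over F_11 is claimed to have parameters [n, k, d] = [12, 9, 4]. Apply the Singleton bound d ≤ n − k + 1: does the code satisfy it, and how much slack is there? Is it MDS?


Singleton RHS = n − k + 1 = 4, slack = 0, bound satisfied, MDS.

Singleton bound: d ≤ n − k + 1.
Here n = 12, k = 9, so n − k + 1 = 4.
Given d = 4, check d ≤ 4: YES.
Slack = (n − k + 1) − d = 0.
The code is MDS (slack = 0).
Description: the claimed parameters are [12, 9, 4]_11; such a code would be MDS (meets Singleton bound).


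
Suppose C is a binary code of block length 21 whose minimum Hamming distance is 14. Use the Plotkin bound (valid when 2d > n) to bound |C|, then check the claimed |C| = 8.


Plotkin bound M ≤ 4; given |C| = 8 > bound (violated).

Check applicability: 2d = 28, n = 21.
2d − n = 7 > 0, so Plotkin applies.
Compute d/(2d−n) = 14/7 ≈ 2.0000.
⌊d/(2d−n)⌋ = 2.
Plotkin bound: M ≤ 2·2 = 4.
Given |C| = 8, check: VIOLATED.
This |C| is above the Plotkin bound, so no binary code with n = 21, d = 14 and 8 codewords exists.


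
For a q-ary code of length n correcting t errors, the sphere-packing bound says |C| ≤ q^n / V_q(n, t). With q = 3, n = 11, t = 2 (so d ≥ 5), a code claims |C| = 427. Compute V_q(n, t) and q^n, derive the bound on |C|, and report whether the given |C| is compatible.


V_q(n, t) = 243, q^n = 177147, Hamming bound = 729, |C| = 427 ≤ bound (satisfied).

Step 1: Compute V_q(n, t) = Σ_{j=0}^2 C(n, j) (q−1)^j.
  j = 0: C(11,0)·(2)^0 = 1·1 = 1.
  j = 1: C(11,1)·(2)^1 = 11·2 = 22.
  j = 2: C(11,2)·(2)^2 = 55·4 = 220.
  V_q(n, t) = 1 + 22 + 220 = 243.
Step 2: q^n = 3^11 = 177147.
Step 3: Hamming bound ⌊q^n / V_q(n,t)⌋ = ⌊177147/243⌋ = 729.
Step 4: Compare |C| = 427 to 729: satisfied.
The claimed |C| lies below the Hamming bound.
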